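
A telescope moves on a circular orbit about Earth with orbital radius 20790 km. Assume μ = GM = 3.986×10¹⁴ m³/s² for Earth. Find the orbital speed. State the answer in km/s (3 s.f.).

r = 20790 km = 2.079×10⁷ m.
For a circular orbit v = √(μ/r) = √(3.986×10¹⁴ / 2.079×10⁷) = √(1.917×10⁷) = 4379 m/s.
That is 4.379 km/s.

v ≈ 4.38 km/s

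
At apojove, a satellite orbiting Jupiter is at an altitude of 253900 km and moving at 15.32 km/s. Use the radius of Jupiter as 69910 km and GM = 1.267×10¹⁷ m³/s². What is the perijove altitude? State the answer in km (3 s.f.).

r_a = 69910 + 253900 = 3.2381×10⁵ km = 3.238×10⁸ m.
Specific energy ε = v²/2 − μ/r = -2.739×10⁸ J/kg, so a = −μ/(2ε) = 2.313×10⁸ m.
The apsides satisfy r_p + r_a = 2a, so the perijove radius is 2a − r_a = 1.387×10⁸ m = 1.3872×10⁵ km.
Perijove altitude = 1.3872×10⁵ − 69910 = 68811 km.

perijove altitude ≈ 68800 km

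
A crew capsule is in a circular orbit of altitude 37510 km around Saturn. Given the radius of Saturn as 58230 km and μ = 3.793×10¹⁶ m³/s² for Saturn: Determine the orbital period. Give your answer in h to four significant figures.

T ≈ 8.395 h

r = 58230 + 37510 = 95740 km = 9.5740×10⁷ m.
Kepler's third law: T = 2π√(r³/μ) = 2π√((9.574×10⁷)³ / 3.793×10¹⁶).
r³/μ = 2.314×10⁷ s², so T = 2π × 4.810×10³ = 3.022×10⁴ s.
Converting: 3.022×10⁴ s ÷ 3600 = 8.395 h.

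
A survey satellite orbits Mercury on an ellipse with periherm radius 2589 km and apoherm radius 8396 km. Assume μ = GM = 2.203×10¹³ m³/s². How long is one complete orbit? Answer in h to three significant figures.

Semi-major axis a = (r_p + r_a)/2 = (2589.0 + 8396.0)/2 = 5492.5 km = 5.492×10⁶ m.
By Kepler's third law T = 2π√(a³/μ) = 2π × 2.743×10³ = 1.723×10⁴ s.
= 4.787 h.

T ≈ 4.79 h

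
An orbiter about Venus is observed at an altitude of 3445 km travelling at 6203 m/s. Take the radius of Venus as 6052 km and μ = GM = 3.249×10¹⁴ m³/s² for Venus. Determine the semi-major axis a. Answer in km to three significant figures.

r = 6052 + 3445 = 9497.0 km = 9.497×10⁶ m.
Vis-viva rearranged: 1/a = 2/r − v²/μ = 2.106×10⁻⁷ − 1.184×10⁻⁷ = 9.216×10⁻⁸ m⁻¹.
a = 1.085×10⁷ m = 10850 km.

a ≈ 10900 km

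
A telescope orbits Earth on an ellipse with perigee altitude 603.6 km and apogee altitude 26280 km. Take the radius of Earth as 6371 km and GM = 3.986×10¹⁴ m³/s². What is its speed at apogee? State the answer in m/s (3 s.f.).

r_p = 6371 + 603.6 = 6974.6 km = 6.9746×10⁶ m.
r_a = 6371 + 26280 = 32651 km = 3.2651×10⁷ m.
Semi-major axis a = (r_p + r_a)/2 = 19813 km = 1.981×10⁷ m.
Vis-viva: v² = μ(2/r − 1/a) = 3.986×10¹⁴ × (6.125×10⁻⁸ − 5.047×10⁻⁸) = 4.297×10⁶ m²/s².
v = 2073 m/s.

v ≈ 2070 m/s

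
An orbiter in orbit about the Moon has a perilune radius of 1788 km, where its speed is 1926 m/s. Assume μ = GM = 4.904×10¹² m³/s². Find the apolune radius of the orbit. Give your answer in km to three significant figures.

apolune radius ≈ 3730 km

r_p = 1.788×10⁶ m.
Specific energy ε = v²/2 − μ/r = -8.880×10⁵ J/kg, so a = −μ/(2ε) = 2.761×10⁶ m.
The apsides satisfy r_p + r_a = 2a, so the apolune radius is 2a − r_p = 3.735×10⁶ m = 3734.6 km.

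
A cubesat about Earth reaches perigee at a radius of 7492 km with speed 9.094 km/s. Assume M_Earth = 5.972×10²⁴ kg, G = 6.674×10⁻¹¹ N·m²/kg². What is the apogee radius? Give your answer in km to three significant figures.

μ = GM = 6.674×10⁻¹¹ × 5.972×10²⁴ = 3.986×10¹⁴ m³/s².
r_p = 7.492×10⁶ m.
Specific energy ε = v²/2 − μ/r = -1.185×10⁷ J/kg, so a = −μ/(2ε) = 1.682×10⁷ m.
The apsides satisfy r_p + r_a = 2a, so the apogee radius is 2a − r_p = 2.615×10⁷ m = 26145 km.

apogee radius ≈ 26100 km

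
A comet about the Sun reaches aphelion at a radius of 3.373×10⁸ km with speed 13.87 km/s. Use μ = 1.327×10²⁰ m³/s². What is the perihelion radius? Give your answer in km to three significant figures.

perihelion radius ≈ 1.09×10⁸ km

r_a = 3.373×10¹¹ m.
Specific energy ε = v²/2 − μ/r = -2.972×10⁸ J/kg, so a = −μ/(2ε) = 2.232×10¹¹ m.
The apsides satisfy r_p + r_a = 2a, so the perihelion radius is 2a − r_a = 1.092×10¹¹ m = 1.0916×10⁸ km.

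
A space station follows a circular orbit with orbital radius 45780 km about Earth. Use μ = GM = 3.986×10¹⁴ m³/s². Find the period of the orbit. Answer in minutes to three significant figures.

T ≈ 1620 minutes

r = 45780 km = 4.578×10⁷ m.
Kepler's third law: T = 2π√(r³/μ) = 2π√((4.578×10⁷)³ / 3.986×10¹⁴).
r³/μ = 2.407×10⁸ s², so T = 2π × 1.551×10⁴ = 9.748×10⁴ s.
Converting: 9.748×10⁴ s ÷ 60.00 = 1625 minutes.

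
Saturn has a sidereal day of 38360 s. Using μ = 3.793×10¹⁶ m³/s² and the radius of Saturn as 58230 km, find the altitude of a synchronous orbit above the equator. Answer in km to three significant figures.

h_sync ≈ 54000 km

A synchronous orbit has period T, so by Kepler's third law a = (μT²/4π²)^(1/3).
μT²/4π² = 3.793×10¹⁶ × (3.836×10⁴)² / 39.48 = 1.414×10²⁴ m³.
a = 1.122×10⁸ m = 1.1223×10⁵ km.
Altitude h = a − R = 1.1223×10⁵ − 58230 = 54005 km.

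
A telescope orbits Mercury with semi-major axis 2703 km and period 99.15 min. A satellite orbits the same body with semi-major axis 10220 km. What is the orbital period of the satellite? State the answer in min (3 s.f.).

Kepler's third law: T² ∝ a³, so T₂ = T₁ (a₂/a₁)^(3/2).
a₂/a₁ = 3.781, (a₂/a₁)^(3/2) = 7.352.
T₂ = 99.15 × 7.352 = 729.0 min.

T₂ ≈ 729 min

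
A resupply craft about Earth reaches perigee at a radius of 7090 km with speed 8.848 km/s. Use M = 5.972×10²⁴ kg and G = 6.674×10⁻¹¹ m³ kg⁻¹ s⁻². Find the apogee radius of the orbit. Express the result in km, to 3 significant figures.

apogee radius ≈ 16300 km

μ = GM = 6.674×10⁻¹¹ × 5.972×10²⁴ = 3.986×10¹⁴ m³/s².
r_p = 7.090×10⁶ m.
Specific energy ε = v²/2 − μ/r = -1.707×10⁷ J/kg, so a = −μ/(2ε) = 1.167×10⁷ m.
The apsides satisfy r_p + r_a = 2a, so the apogee radius is 2a − r_p = 1.626×10⁷ m = 16256 km.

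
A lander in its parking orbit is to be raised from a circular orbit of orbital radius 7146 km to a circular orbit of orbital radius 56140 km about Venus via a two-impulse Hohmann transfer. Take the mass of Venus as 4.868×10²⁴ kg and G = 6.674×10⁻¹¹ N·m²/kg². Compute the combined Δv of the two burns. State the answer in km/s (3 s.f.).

μ = GM = 6.674×10⁻¹¹ × 4.868×10²⁴ = 3.249×10¹⁴ m³/s².
r₁ = 7146 km = 7.146×10⁶ m.
r₂ = 56140 km = 5.614×10⁷ m.
Transfer ellipse a_t = (r₁ + r₂)/2 = 3.164×10⁷ m.
At r₁: circular v_c1 = √(μ/r₁) = 6743 m/s; transfer-periapsis v_p = √[μ(2/r₁ − 1/a_t)] = 8981 m/s.
Δv₁ = v_p − v_c1 = 2238 m/s.
At r₂: circular v_c2 = √(μ/r₂) = 2406 m/s; transfer-apoapsis v_a = √[μ(2/r₂ − 1/a_t)] = 1143 m/s.
Δv₂ = v_c2 − v_a = 1262 m/s.
Total Δv = Δv₁ + Δv₂ = 3501 m/s = 3.501 km/s.

Δv_total ≈ 3.50 km/s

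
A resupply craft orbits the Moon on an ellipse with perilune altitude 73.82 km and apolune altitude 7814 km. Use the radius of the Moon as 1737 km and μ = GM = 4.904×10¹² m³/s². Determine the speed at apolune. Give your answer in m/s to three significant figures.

r_p = 1737 + 73.82 = 1810.8 km = 1.8108×10⁶ m.
r_a = 1737 + 7814 = 9551.0 km = 9.5510×10⁶ m.
Semi-major axis a = (r_p + r_a)/2 = 5680.9 km = 5.681×10⁶ m.
Vis-viva: v² = μ(2/r − 1/a) = 4.904×10¹² × (2.094×10⁻⁷ − 1.760×10⁻⁷) = 1.637×10⁵ m²/s².
v = 404.6 m/s.

v ≈ 405 m/s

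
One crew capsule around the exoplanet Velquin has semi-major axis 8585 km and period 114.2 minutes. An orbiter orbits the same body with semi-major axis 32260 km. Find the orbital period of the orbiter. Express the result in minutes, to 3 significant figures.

T₂ ≈ 832 minutes

Kepler's third law: T² ∝ a³, so T₂ = T₁ (a₂/a₁)^(3/2).
a₂/a₁ = 3.758, (a₂/a₁)^(3/2) = 7.284.
T₂ = 114.2 × 7.284 = 831.9 minutes.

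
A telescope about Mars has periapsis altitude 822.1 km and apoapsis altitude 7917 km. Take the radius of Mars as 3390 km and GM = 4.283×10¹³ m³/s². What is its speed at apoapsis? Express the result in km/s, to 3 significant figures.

v ≈ 1.43 km/s

r_p = 3390 + 822.1 = 4212.1 km = 4.2121×10⁶ m.
r_a = 3390 + 7917 = 11307 km = 1.1307×10⁷ m.
Semi-major axis a = (r_p + r_a)/2 = 7759.6 km = 7.760×10⁶ m.
Vis-viva: v² = μ(2/r − 1/a) = 4.283×10¹³ × (1.769×10⁻⁷ − 1.289×10⁻⁷) = 2.056×10⁶ m²/s².
v = 1434 m/s = 1.434 km/s.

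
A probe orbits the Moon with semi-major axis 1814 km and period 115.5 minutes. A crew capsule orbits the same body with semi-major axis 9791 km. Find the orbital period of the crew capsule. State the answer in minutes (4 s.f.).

T₂ ≈ 1448 minutes

Kepler's third law: T² ∝ a³, so T₂ = T₁ (a₂/a₁)^(3/2).
a₂/a₁ = 5.397, (a₂/a₁)^(3/2) = 12.54.
T₂ = 115.5 × 12.54 = 1448 minutes.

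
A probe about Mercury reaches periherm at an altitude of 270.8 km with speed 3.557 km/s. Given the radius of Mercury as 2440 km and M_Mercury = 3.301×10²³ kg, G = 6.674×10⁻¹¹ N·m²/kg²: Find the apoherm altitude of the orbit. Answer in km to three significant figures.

apoherm altitude ≈ 7080 km

μ = GM = 6.674×10⁻¹¹ × 3.301×10²³ = 2.203×10¹³ m³/s².
r_p = 2440 + 270.8 = 2710.8 km = 2.711×10⁶ m.
Specific energy ε = v²/2 − μ/r = -1.801×10⁶ J/kg, so a = −μ/(2ε) = 6.116×10⁶ m.
The apsides satisfy r_p + r_a = 2a, so the apoherm radius is 2a − r_p = 9.522×10⁶ m = 9522.1 km.
Apoherm altitude = 9522.1 − 2440 = 7082.1 km.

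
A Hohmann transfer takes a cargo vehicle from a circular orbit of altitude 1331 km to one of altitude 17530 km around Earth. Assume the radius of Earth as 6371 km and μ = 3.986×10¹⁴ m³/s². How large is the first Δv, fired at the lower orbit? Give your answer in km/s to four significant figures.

Δv ≈ 1.654 km/s

r₁ = 6371 + 1331 = 7702.0 km = 7.7020×10⁶ m.
r₂ = 6371 + 17530 = 23901 km = 2.3901×10⁷ m.
Transfer ellipse a_t = (r₁ + r₂)/2 = 1.580×10⁷ m.
At r₁: circular v_c1 = √(μ/r₁) = 7194 m/s; transfer-perigee v_p = √[μ(2/r₁ − 1/a_t)] = 8848 m/s.
Δv₁ = v_p − v_c1 = 1654 m/s.
= 1.654 km/s.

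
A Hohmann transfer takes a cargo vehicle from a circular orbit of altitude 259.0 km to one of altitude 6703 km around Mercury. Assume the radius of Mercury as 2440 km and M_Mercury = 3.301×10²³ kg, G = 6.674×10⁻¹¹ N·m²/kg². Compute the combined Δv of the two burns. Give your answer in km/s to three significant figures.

μ = GM = 6.674×10⁻¹¹ × 3.301×10²³ = 2.203×10¹³ m³/s².
r₁ = 2440 + 259.0 = 2699.0 km = 2.6990×10⁶ m.
r₂ = 2440 + 6703 = 9143.0 km = 9.1430×10⁶ m.
Transfer ellipse a_t = (r₁ + r₂)/2 = 5.921×10⁶ m.
At r₁: circular v_c1 = √(μ/r₁) = 2857 m/s; transfer-periherm v_p = √[μ(2/r₁ − 1/a_t)] = 3550 m/s.
Δv₁ = v_p − v_c1 = 693.2 m/s.
At r₂: circular v_c2 = √(μ/r₂) = 1552 m/s; transfer-apoherm v_a = √[μ(2/r₂ − 1/a_t)] = 1048 m/s.
Δv₂ = v_c2 − v_a = 504.3 m/s.
Total Δv = Δv₁ + Δv₂ = 1197 m/s = 1.197 km/s.

Δv_total ≈ 1.20 km/s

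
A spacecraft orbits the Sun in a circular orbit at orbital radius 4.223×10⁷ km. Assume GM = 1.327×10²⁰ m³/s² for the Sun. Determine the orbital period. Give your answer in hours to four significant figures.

r = 4.223×10⁷ km = 4.223×10¹⁰ m.
Kepler's third law: T = 2π√(r³/μ) = 2π√((4.223×10¹⁰)³ / 1.327×10²⁰).
r³/μ = 5.675×10¹¹ s², so T = 2π × 7.533×10⁵ = 4.733×10⁶ s.
Converting: 4.733×10⁶ s ÷ 3600 = 1315 hours.

T ≈ 1315 hours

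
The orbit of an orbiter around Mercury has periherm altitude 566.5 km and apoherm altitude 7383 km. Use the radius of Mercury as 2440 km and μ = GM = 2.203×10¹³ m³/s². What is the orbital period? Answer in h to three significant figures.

T ≈ 6.04 h

r_p = 2440 + 566.5 = 3006.5 km = 3.0065×10⁶ m.
r_a = 2440 + 7383 = 9823.0 km = 9.8230×10⁶ m.
Semi-major axis a = (r_p + r_a)/2 = (3006.5 + 9823.0)/2 = 6414.8 km = 6.415×10⁶ m.
By Kepler's third law T = 2π√(a³/μ) = 2π × 3.461×10³ = 2.175×10⁴ s.
= 6.041 h.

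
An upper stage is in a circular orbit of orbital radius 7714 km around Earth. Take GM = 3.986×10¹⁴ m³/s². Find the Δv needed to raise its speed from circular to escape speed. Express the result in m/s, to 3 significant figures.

Δv ≈ 2980 m/s

r = 7714 km = 7.714×10⁶ m.
Circular speed v_c = √(μ/r) = 7188 m/s.
Escape speed v_esc = √(2μ/r) = √2 × v_c = 10170 m/s.
Δv = v_esc − v_c = 2978 m/s.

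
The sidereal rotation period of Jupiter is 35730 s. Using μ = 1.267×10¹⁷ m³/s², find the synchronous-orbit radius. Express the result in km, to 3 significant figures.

A synchronous orbit has period T, so by Kepler's third law a = (μT²/4π²)^(1/3).
μT²/4π² = 1.267×10¹⁷ × (3.573×10⁴)² / 39.48 = 4.097×10²⁴ m³.
a = 1.600×10⁸ m = 1.6002×10⁵ km.

r_sync ≈ 1.60×10⁵ km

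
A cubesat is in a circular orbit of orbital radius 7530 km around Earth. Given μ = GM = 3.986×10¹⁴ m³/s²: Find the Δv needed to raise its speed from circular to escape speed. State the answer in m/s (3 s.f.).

r = 7530 km = 7.530×10⁶ m.
Circular speed v_c = √(μ/r) = 7276 m/s.
Escape speed v_esc = √(2μ/r) = √2 × v_c = 10290 m/s.
Δv = v_esc − v_c = 3014 m/s.

Δv ≈ 3010 m/s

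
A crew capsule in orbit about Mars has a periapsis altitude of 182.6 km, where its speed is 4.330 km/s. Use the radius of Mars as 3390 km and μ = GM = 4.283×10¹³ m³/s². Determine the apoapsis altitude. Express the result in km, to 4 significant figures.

apoapsis altitude ≈ 9422 km

r_p = 3390 + 182.6 = 3572.6 km = 3.573×10⁶ m.
Specific energy ε = v²/2 − μ/r = -2.614×10⁶ J/kg, so a = −μ/(2ε) = 8.192×10⁶ m.
The apsides satisfy r_p + r_a = 2a, so the apoapsis radius is 2a − r_p = 1.281×10⁷ m = 12812 km.
Apoapsis altitude = 12812 − 3390 = 9422.1 km.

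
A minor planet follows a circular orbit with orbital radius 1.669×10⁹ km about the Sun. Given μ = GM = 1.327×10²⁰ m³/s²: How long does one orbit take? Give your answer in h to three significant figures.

T ≈ 327000 h

r = 1.669×10⁹ km = 1.669×10¹² m.
Kepler's third law: T = 2π√(r³/μ) = 2π√((1.669×10¹²)³ / 1.327×10²⁰).
r³/μ = 3.503×10¹⁶ s², so T = 2π × 1.872×10⁸ = 1.176×10⁹ s.
Converting: 1.176×10⁹ s ÷ 3600 = 3.267×10⁵ h.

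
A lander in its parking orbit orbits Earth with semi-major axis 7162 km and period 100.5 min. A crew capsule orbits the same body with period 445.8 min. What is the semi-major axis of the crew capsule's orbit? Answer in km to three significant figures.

Kepler's third law: a³ ∝ T², so a₂ = a₁ (T₂/T₁)^(2/3).
T₂/T₁ = 4.436, (T₂/T₁)^(2/3) = 2.700.
a₂ = 7162 × 2.700 = 19340 km.

a₂ ≈ 19300 km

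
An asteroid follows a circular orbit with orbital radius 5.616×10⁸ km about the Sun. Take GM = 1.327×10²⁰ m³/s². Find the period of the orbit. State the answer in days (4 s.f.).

r = 5.616×10⁸ km = 5.616×10¹¹ m.
Kepler's third law: T = 2π√(r³/μ) = 2π√((5.616×10¹¹)³ / 1.327×10²⁰).
r³/μ = 1.335×10¹⁵ s², so T = 2π × 3.653×10⁷ = 2.296×10⁸ s.
Converting: 2.296×10⁸ s ÷ 86400 = 2657 days.

T ≈ 2657 days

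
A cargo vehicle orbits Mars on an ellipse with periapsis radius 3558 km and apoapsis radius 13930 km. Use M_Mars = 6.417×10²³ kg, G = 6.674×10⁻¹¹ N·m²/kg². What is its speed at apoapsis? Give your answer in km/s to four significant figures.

μ = GM = 6.674×10⁻¹¹ × 6.417×10²³ = 4.283×10¹³ m³/s².
Semi-major axis a = (r_p + r_a)/2 = 8744.0 km = 8.744×10⁶ m.
Vis-viva: v² = μ(2/r − 1/a) = 4.283×10¹³ × (1.436×10⁻⁷ − 1.144×10⁻⁷) = 1.251×10⁶ m²/s².
v = 1118 m/s = 1.118 km/s.

v ≈ 1.118 km/s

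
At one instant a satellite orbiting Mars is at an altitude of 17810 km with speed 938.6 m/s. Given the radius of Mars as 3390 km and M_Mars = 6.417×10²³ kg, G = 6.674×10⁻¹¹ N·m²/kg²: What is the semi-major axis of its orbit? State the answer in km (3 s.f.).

a ≈ 13600 km

μ = GM = 6.674×10⁻¹¹ × 6.417×10²³ = 4.283×10¹³ m³/s².
r = 3390 + 17810 = 21200 km = 2.120×10⁷ m.
Vis-viva rearranged: 1/a = 2/r − v²/μ = 9.434×10⁻⁸ − 2.057×10⁻⁸ = 7.377×10⁻⁸ m⁻¹.
a = 1.356×10⁷ m = 13556 km.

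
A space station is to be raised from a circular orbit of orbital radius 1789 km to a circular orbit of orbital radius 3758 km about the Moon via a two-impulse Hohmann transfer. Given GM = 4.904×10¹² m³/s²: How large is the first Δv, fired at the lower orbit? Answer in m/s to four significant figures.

r₁ = 1789 km = 1.789×10⁶ m.
r₂ = 3758 km = 3.758×10⁶ m.
Transfer ellipse a_t = (r₁ + r₂)/2 = 2.774×10⁶ m.
At r₁: circular v_c1 = √(μ/r₁) = 1656 m/s; transfer-perilune v_p = √[μ(2/r₁ − 1/a_t)] = 1927 m/s.
Δv₁ = v_p − v_c1 = 271.6 m/s.

Δv ≈ 271.6 m/s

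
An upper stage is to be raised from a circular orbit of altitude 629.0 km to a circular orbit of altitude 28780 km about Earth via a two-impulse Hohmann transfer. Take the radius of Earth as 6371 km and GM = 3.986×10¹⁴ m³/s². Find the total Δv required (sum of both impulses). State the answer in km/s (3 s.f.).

r₁ = 6371 + 629.0 = 7000.0 km = 7.0000×10⁶ m.
r₂ = 6371 + 28780 = 35151 km = 3.5151×10⁷ m.
Transfer ellipse a_t = (r₁ + r₂)/2 = 2.108×10⁷ m.
At r₁: circular v_c1 = √(μ/r₁) = 7546 m/s; transfer-perigee v_p = √[μ(2/r₁ − 1/a_t)] = 9745 m/s.
Δv₁ = v_p − v_c1 = 2199 m/s.
At r₂: circular v_c2 = √(μ/r₂) = 3367 m/s; transfer-apogee v_a = √[μ(2/r₂ − 1/a_t)] = 1941 m/s.
Δv₂ = v_c2 − v_a = 1427 m/s.
Total Δv = Δv₁ + Δv₂ = 3626 m/s = 3.626 km/s.

Δv_total ≈ 3.63 km/s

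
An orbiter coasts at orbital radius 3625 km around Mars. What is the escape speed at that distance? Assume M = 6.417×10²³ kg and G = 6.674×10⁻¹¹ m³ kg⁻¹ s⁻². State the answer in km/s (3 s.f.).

v_esc ≈ 4.86 km/s

μ = GM = 6.674×10⁻¹¹ × 6.417×10²³ = 4.283×10¹³ m³/s².
r = 3625 km = 3.625×10⁶ m.
Escape speed v_esc = √(2μ/r) = √(2 × 4.283×10¹³ / 3.625×10⁶) = √(2.363×10⁷) = 4861 m/s.
= 4.861 km/s.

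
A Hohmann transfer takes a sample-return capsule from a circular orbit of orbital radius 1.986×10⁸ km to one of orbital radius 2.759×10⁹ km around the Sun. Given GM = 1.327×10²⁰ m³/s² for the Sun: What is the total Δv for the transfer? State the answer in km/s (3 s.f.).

Δv_total ≈ 13.9 km/s

r₁ = 1.986×10⁸ km = 1.986×10¹¹ m.
r₂ = 2.759×10⁹ km = 2.759×10¹² m.
Transfer ellipse a_t = (r₁ + r₂)/2 = 1.479×10¹² m.
At r₁: circular v_c1 = √(μ/r₁) = 25850 m/s; transfer-perihelion v_p = √[μ(2/r₁ − 1/a_t)] = 35310 m/s.
Δv₁ = v_p − v_c1 = 9458 m/s.
At r₂: circular v_c2 = √(μ/r₂) = 6935 m/s; transfer-aphelion v_a = √[μ(2/r₂ − 1/a_t)] = 2542 m/s.
Δv₂ = v_c2 − v_a = 4394 m/s.
Total Δv = Δv₁ + Δv₂ = 13850 m/s = 13.85 km/s.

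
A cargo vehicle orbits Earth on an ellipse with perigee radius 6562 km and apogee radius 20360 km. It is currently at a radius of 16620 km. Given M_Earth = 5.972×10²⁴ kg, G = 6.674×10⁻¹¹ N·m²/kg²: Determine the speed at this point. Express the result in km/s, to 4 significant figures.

μ = GM = 6.674×10⁻¹¹ × 5.972×10²⁴ = 3.986×10¹⁴ m³/s².
Semi-major axis a = (r_p + r_a)/2 = 13461 km = 1.346×10⁷ m.
Vis-viva: v² = μ(2/r − 1/a) = 3.986×10¹⁴ × (1.203×10⁻⁷ − 7.429×10⁻⁸) = 1.835×10⁷ m²/s².
v = 4284 m/s = 4.284 km/s.

v ≈ 4.284 km/s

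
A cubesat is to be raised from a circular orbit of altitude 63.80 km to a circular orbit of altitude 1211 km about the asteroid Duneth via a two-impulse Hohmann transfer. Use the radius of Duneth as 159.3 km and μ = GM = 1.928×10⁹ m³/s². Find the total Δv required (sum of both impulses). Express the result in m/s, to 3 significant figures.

r₁ = 159.3 + 63.80 = 223.10 km = 2.2310×10⁵ m.
r₂ = 159.3 + 1211 = 1370.3 km = 1.3703×10⁶ m.
Transfer ellipse a_t = (r₁ + r₂)/2 = 7.967×10⁵ m.
At r₁: circular v_c1 = √(μ/r₁) = 92.96 m/s; transfer-periapsis v_p = √[μ(2/r₁ − 1/a_t)] = 121.9 m/s.
Δv₁ = v_p − v_c1 = 28.96 m/s.
At r₂: circular v_c2 = √(μ/r₂) = 37.51 m/s; transfer-apoapsis v_a = √[μ(2/r₂ − 1/a_t)] = 19.85 m/s.
Δv₂ = v_c2 − v_a = 17.66 m/s.
Total Δv = Δv₁ + Δv₂ = 46.62 m/s.

Δv_total ≈ 46.6 m/s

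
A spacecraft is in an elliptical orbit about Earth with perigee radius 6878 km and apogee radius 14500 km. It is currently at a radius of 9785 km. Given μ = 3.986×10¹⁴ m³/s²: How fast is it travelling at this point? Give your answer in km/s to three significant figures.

Semi-major axis a = (r_p + r_a)/2 = 10689 km = 1.069×10⁷ m.
Vis-viva: v² = μ(2/r − 1/a) = 3.986×10¹⁴ × (2.044×10⁻⁷ − 9.355×10⁻⁸) = 4.418×10⁷ m²/s².
v = 6647 m/s = 6.647 km/s.

v ≈ 6.65 km/s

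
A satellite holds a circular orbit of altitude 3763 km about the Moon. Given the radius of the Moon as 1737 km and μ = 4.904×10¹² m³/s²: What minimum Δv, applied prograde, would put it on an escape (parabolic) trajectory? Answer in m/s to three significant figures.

Δv ≈ 391 m/s

r = 1737 + 3763 = 5500.0 km = 5.5000×10⁶ m.
Circular speed v_c = √(μ/r) = 944.3 m/s.
Escape speed v_esc = √(2μ/r) = √2 × v_c = 1335 m/s.
Δv = v_esc − v_c = 391.1 m/s.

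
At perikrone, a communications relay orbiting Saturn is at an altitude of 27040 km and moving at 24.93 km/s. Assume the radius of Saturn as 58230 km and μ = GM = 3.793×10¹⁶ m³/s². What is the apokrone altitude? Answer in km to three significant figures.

r_p = 58230 + 27040 = 85270 km = 8.527×10⁷ m.
Specific energy ε = v²/2 − μ/r = -1.341×10⁸ J/kg, so a = −μ/(2ε) = 1.415×10⁸ m.
The apsides satisfy r_p + r_a = 2a, so the apokrone radius is 2a − r_p = 1.976×10⁸ m = 1.9764×10⁵ km.
Apokrone altitude = 1.9764×10⁵ − 58230 = 1.3941×10⁵ km.

apokrone altitude ≈ 1.39×10⁵ km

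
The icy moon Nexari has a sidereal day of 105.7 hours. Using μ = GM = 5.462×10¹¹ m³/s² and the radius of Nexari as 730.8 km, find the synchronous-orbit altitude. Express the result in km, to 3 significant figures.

h_sync ≈ 11900 km

T = 105.7 hours = 3.805×10⁵ s.
A synchronous orbit has period T, so by Kepler's third law a = (μT²/4π²)^(1/3).
μT²/4π² = 5.462×10¹¹ × (3.805×10⁵)² / 39.48 = 2.003×10²¹ m³.
a = 1.261×10⁷ m = 12606 km.
Altitude h = a − R = 12606 − 730.8 = 11875 km.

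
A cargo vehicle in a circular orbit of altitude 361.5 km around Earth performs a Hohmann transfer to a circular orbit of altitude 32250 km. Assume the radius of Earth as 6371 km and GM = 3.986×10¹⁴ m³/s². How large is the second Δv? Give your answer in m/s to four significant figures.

r₁ = 6371 + 361.5 = 6732.5 km = 6.7325×10⁶ m.
r₂ = 6371 + 32250 = 38621 km = 3.8621×10⁷ m.
Transfer ellipse a_t = (r₁ + r₂)/2 = 2.268×10⁷ m.
At r₁: circular v_c1 = √(μ/r₁) = 7695 m/s; transfer-perigee v_p = √[μ(2/r₁ − 1/a_t)] = 10040 m/s.
At r₂: circular v_c2 = √(μ/r₂) = 3213 m/s; transfer-apogee v_a = √[μ(2/r₂ − 1/a_t)] = 1750 m/s.
Δv₂ = v_c2 − v_a = 1462 m/s.

Δv ≈ 1462 m/s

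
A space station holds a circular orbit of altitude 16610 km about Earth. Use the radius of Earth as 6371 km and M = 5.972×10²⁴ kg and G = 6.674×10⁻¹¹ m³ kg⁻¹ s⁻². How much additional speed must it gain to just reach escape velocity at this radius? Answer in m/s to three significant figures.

Δv ≈ 1730 m/s

μ = GM = 6.674×10⁻¹¹ × 5.972×10²⁴ = 3.986×10¹⁴ m³/s².
r = 6371 + 16610 = 22981 km = 2.2981×10⁷ m.
Circular speed v_c = √(μ/r) = 4165 m/s.
Escape speed v_esc = √(2μ/r) = √2 × v_c = 5890 m/s.
Δv = v_esc − v_c = 1725 m/s.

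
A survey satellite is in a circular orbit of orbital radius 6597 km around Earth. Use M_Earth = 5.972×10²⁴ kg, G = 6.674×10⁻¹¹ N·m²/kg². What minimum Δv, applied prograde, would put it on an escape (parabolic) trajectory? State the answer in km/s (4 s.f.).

Δv ≈ 3.220 km/s

μ = GM = 6.674×10⁻¹¹ × 5.972×10²⁴ = 3.986×10¹⁴ m³/s².
r = 6597 km = 6.597×10⁶ m.
Circular speed v_c = √(μ/r) = 7773 m/s.
Escape speed v_esc = √(2μ/r) = √2 × v_c = 10990 m/s.
Δv = v_esc − v_c = 3220 m/s = 3.220 km/s.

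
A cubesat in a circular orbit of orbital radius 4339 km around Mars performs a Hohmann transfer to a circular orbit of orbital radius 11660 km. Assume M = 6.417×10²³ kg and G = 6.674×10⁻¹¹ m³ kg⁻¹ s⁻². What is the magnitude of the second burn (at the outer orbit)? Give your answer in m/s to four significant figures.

Δv ≈ 505.0 m/s

μ = GM = 6.674×10⁻¹¹ × 6.417×10²³ = 4.283×10¹³ m³/s².
r₁ = 4339 km = 4.339×10⁶ m.
r₂ = 11660 km = 1.166×10⁷ m.
Transfer ellipse a_t = (r₁ + r₂)/2 = 8.000×10⁶ m.
At r₁: circular v_c1 = √(μ/r₁) = 3142 m/s; transfer-periapsis v_p = √[μ(2/r₁ − 1/a_t)] = 3793 m/s.
At r₂: circular v_c2 = √(μ/r₂) = 1917 m/s; transfer-apoapsis v_a = √[μ(2/r₂ − 1/a_t)] = 1411 m/s.
Δv₂ = v_c2 − v_a = 505.0 m/s.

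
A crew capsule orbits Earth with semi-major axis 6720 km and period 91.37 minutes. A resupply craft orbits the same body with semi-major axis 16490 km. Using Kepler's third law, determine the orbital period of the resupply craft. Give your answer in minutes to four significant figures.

Kepler's third law: T² ∝ a³, so T₂ = T₁ (a₂/a₁)^(3/2).
a₂/a₁ = 2.454, (a₂/a₁)^(3/2) = 3.844.
T₂ = 91.37 × 3.844 = 351.2 minutes.

T₂ ≈ 351.2 minutes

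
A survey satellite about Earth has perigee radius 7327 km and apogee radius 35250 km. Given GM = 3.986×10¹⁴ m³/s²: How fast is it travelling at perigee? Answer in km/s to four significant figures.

Semi-major axis a = (r_p + r_a)/2 = 21288 km = 2.129×10⁷ m.
Vis-viva: v² = μ(2/r − 1/a) = 3.986×10¹⁴ × (2.730×10⁻⁷ − 4.697×10⁻⁸) = 9.008×10⁷ m²/s².
v = 9491 m/s = 9.491 km/s.

v ≈ 9.491 km/s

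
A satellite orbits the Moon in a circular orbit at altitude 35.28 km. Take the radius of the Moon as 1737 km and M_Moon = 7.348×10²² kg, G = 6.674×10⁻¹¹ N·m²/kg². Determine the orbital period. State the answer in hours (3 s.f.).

μ = GM = 6.674×10⁻¹¹ × 7.348×10²² = 4.904×10¹² m³/s².
r = 1737 + 35.28 = 1772.3 km = 1.7723×10⁶ m.
Kepler's third law: T = 2π√(r³/μ) = 2π√((1.772×10⁶)³ / 4.904×10¹²).
r³/μ = 1.135×10⁶ s², so T = 2π × 1.065×10³ = 6.694×10³ s.
Converting: 6.694×10³ s ÷ 3600 = 1.860 hours.

T ≈ 1.86 hours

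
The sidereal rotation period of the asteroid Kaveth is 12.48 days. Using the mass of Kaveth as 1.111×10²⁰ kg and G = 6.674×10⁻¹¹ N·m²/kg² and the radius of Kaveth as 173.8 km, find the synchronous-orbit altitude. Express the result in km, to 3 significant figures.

μ = GM = 6.674×10⁻¹¹ × 1.111×10²⁰ = 7.415×10⁹ m³/s².
T = 12.48 days = 1.078×10⁶ s.
A synchronous orbit has period T, so by Kepler's third law a = (μT²/4π²)^(1/3).
μT²/4π² = 7.415×10⁹ × (1.078×10⁶)² / 39.48 = 2.184×10²⁰ m³.
a = 6.022×10⁶ m = 6021.9 km.
Altitude h = a − R = 6021.9 − 173.8 = 5848.1 km.

h_sync ≈ 5850 km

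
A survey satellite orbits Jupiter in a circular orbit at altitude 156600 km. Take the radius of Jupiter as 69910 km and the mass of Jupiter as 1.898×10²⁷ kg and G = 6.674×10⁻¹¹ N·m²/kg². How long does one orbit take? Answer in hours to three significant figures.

T ≈ 16.7 hours

μ = GM = 6.674×10⁻¹¹ × 1.898×10²⁷ = 1.267×10¹⁷ m³/s².
r = 69910 + 156600 = 226510 km = 2.2651×10⁸ m.
Kepler's third law: T = 2π√(r³/μ) = 2π√((2.265×10⁸)³ / 1.267×10¹⁷).
r³/μ = 9.174×10⁷ s², so T = 2π × 9.578×10³ = 6.018×10⁴ s.
Converting: 6.018×10⁴ s ÷ 3600 = 16.72 hours.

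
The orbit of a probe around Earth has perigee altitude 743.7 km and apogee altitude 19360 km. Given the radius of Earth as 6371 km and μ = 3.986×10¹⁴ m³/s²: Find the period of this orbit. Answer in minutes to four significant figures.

T ≈ 349.1 minutes

r_p = 6371 + 743.7 = 7114.7 km = 7.1147×10⁶ m.
r_a = 6371 + 19360 = 25731 km = 2.5731×10⁷ m.
Semi-major axis a = (r_p + r_a)/2 = (7114.7 + 25731)/2 = 16423 km = 1.642×10⁷ m.
By Kepler's third law T = 2π√(a³/μ) = 2π × 3.334×10³ = 2.095×10⁴ s.
= 349.1 minutes.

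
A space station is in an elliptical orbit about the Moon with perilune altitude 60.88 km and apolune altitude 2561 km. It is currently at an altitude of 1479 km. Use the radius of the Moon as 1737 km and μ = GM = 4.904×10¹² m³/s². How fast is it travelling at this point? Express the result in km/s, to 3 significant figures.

v ≈ 1.20 km/s

r_p = 1737 + 60.88 = 1797.9 km = 1.7979×10⁶ m.
r_a = 1737 + 2561 = 4298.0 km = 4.2980×10⁶ m.
r = 1737 + 1479 = 3216.0 km = 3.216×10⁶ m.
Semi-major axis a = (r_p + r_a)/2 = 3047.9 km = 3.048×10⁶ m.
Vis-viva: v² = μ(2/r − 1/a) = 4.904×10¹² × (6.219×10⁻⁷ − 3.281×10⁻⁷) = 1.441×10⁶ m²/s².
v = 1200 m/s = 1.200 km/s.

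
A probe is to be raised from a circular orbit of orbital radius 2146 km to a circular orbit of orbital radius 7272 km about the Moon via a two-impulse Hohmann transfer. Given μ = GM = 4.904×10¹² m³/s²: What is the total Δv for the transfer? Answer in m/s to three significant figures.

r₁ = 2146 km = 2.146×10⁶ m.
r₂ = 7272 km = 7.272×10⁶ m.
Transfer ellipse a_t = (r₁ + r₂)/2 = 4.709×10⁶ m.
At r₁: circular v_c1 = √(μ/r₁) = 1512 m/s; transfer-perilune v_p = √[μ(2/r₁ − 1/a_t)] = 1879 m/s.
Δv₁ = v_p − v_c1 = 366.9 m/s.
At r₂: circular v_c2 = √(μ/r₂) = 821.2 m/s; transfer-apolune v_a = √[μ(2/r₂ − 1/a_t)] = 554.4 m/s.
Δv₂ = v_c2 − v_a = 266.8 m/s.
Total Δv = Δv₁ + Δv₂ = 633.7 m/s.

Δv_total ≈ 634 m/s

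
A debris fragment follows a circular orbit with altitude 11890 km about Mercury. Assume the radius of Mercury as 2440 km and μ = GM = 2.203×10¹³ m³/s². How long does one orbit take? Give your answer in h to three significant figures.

T ≈ 20.2 h

r = 2440 + 11890 = 14330 km = 1.4330×10⁷ m.
Kepler's third law: T = 2π√(r³/μ) = 2π√((1.433×10⁷)³ / 2.203×10¹³).
r³/μ = 1.336×10⁸ s², so T = 2π × 1.156×10⁴ = 7.262×10⁴ s.
Converting: 7.262×10⁴ s ÷ 3600 = 20.17 h.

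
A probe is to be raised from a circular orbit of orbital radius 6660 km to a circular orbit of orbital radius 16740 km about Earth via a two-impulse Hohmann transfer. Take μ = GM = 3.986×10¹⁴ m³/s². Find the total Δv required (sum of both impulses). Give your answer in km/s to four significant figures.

Δv_total ≈ 2.716 km/s

r₁ = 6660 km = 6.660×10⁶ m.
r₂ = 16740 km = 1.674×10⁷ m.
Transfer ellipse a_t = (r₁ + r₂)/2 = 1.170×10⁷ m.
At r₁: circular v_c1 = √(μ/r₁) = 7736 m/s; transfer-perigee v_p = √[μ(2/r₁ − 1/a_t)] = 9254 m/s.
Δv₁ = v_p − v_c1 = 1517 m/s.
At r₂: circular v_c2 = √(μ/r₂) = 4880 m/s; transfer-apogee v_a = √[μ(2/r₂ − 1/a_t)] = 3682 m/s.
Δv₂ = v_c2 − v_a = 1198 m/s.
Total Δv = Δv₁ + Δv₂ = 2716 m/s = 2.716 km/s.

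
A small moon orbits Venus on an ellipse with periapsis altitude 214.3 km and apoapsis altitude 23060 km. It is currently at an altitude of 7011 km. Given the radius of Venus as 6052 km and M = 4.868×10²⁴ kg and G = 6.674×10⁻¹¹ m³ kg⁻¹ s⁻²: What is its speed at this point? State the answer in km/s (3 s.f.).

μ = GM = 6.674×10⁻¹¹ × 4.868×10²⁴ = 3.249×10¹⁴ m³/s².
r_p = 6052 + 214.3 = 6266.3 km = 6.2663×10⁶ m.
r_a = 6052 + 23060 = 29112 km = 2.9112×10⁷ m.
r = 6052 + 7011 = 13063 km = 1.306×10⁷ m.
Semi-major axis a = (r_p + r_a)/2 = 17689 km = 1.769×10⁷ m.
Vis-viva: v² = μ(2/r − 1/a) = 3.249×10¹⁴ × (1.531×10⁻⁷ − 5.653×10⁻⁸) = 3.138×10⁷ m²/s².
v = 5601 m/s = 5.601 km/s.

v ≈ 5.60 km/s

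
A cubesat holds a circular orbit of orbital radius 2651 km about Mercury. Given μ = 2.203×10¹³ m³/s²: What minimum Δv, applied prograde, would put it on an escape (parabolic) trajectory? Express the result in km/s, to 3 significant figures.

r = 2651 km = 2.651×10⁶ m.
Circular speed v_c = √(μ/r) = 2883 m/s.
Escape speed v_esc = √(2μ/r) = √2 × v_c = 4077 m/s.
Δv = v_esc − v_c = 1194 m/s = 1.194 km/s.

Δv ≈ 1.19 km/s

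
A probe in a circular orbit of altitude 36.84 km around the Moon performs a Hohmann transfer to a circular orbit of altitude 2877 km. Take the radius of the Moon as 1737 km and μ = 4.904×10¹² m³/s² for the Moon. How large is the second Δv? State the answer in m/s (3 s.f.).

Δv ≈ 263 m/s

r₁ = 1737 + 36.84 = 1773.8 km = 1.7738×10⁶ m.
r₂ = 1737 + 2877 = 4614.0 km = 4.6140×10⁶ m.
Transfer ellipse a_t = (r₁ + r₂)/2 = 3.194×10⁶ m.
At r₁: circular v_c1 = √(μ/r₁) = 1663 m/s; transfer-perilune v_p = √[μ(2/r₁ − 1/a_t)] = 1998 m/s.
At r₂: circular v_c2 = √(μ/r₂) = 1031 m/s; transfer-apolune v_a = √[μ(2/r₂ − 1/a_t)] = 768.3 m/s.
Δv₂ = v_c2 − v_a = 262.6 m/s.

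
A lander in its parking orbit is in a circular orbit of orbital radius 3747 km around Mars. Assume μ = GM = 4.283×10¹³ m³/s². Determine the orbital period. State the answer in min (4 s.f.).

r = 3747 km = 3.747×10⁶ m.
Kepler's third law: T = 2π√(r³/μ) = 2π√((3.747×10⁶)³ / 4.283×10¹³).
r³/μ = 1.228×10⁶ s², so T = 2π × 1.108×10³ = 6.964×10³ s.
Converting: 6.964×10³ s ÷ 60.00 = 116.1 min.

T ≈ 116.1 min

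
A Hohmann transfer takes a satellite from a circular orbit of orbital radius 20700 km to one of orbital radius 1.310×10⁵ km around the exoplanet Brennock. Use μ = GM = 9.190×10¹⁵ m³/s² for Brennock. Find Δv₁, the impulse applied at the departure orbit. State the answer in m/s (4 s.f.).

r₁ = 20700 km = 2.070×10⁷ m.
r₂ = 1.310×10⁵ km = 1.310×10⁸ m.
Transfer ellipse a_t = (r₁ + r₂)/2 = 7.585×10⁷ m.
At r₁: circular v_c1 = √(μ/r₁) = 21070 m/s; transfer-periapsis v_p = √[μ(2/r₁ − 1/a_t)] = 27690 m/s.
Δv₁ = v_p − v_c1 = 6620 m/s.

Δv ≈ 6620 m/s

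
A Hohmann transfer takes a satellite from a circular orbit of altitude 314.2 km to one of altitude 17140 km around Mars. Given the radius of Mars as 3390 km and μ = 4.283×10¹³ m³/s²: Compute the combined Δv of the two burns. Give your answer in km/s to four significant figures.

Δv_total ≈ 1.672 km/s

r₁ = 3390 + 314.2 = 3704.2 km = 3.7042×10⁶ m.
r₂ = 3390 + 17140 = 20530 km = 2.0530×10⁷ m.
Transfer ellipse a_t = (r₁ + r₂)/2 = 1.212×10⁷ m.
At r₁: circular v_c1 = √(μ/r₁) = 3400 m/s; transfer-periapsis v_p = √[μ(2/r₁ − 1/a_t)] = 4426 m/s.
Δv₁ = v_p − v_c1 = 1026 m/s.
At r₂: circular v_c2 = √(μ/r₂) = 1444 m/s; transfer-apoapsis v_a = √[μ(2/r₂ − 1/a_t)] = 798.6 m/s.
Δv₂ = v_c2 − v_a = 645.8 m/s.
Total Δv = Δv₁ + Δv₂ = 1672 m/s = 1.672 km/s.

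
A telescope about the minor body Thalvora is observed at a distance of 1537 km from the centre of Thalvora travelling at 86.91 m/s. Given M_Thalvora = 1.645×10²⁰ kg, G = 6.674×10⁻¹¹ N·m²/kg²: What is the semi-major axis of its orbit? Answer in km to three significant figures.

μ = GM = 6.674×10⁻¹¹ × 1.645×10²⁰ = 1.098×10¹⁰ m³/s².
r = 1.537×10⁶ m.
Vis-viva rearranged: 1/a = 2/r − v²/μ = 1.301×10⁻⁶ − 6.880×10⁻⁷ = 6.132×10⁻⁷ m⁻¹.
a = 1.631×10⁶ m = 1630.7 km.

a ≈ 1630 km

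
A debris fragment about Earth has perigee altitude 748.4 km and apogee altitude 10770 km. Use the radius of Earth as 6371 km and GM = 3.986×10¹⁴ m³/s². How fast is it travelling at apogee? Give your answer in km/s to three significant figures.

v ≈ 3.69 km/s

r_p = 6371 + 748.4 = 7119.4 km = 7.1194×10⁶ m.
r_a = 6371 + 10770 = 17141 km = 1.7141×10⁷ m.
Semi-major axis a = (r_p + r_a)/2 = 12130 km = 1.213×10⁷ m.
Vis-viva: v² = μ(2/r − 1/a) = 3.986×10¹⁴ × (1.167×10⁻⁷ − 8.244×10⁻⁸) = 1.365×10⁷ m²/s².
v = 3694 m/s = 3.694 km/s.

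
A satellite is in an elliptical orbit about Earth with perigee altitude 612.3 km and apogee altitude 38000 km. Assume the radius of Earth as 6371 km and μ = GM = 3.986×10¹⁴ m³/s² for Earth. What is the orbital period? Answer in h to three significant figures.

r_p = 6371 + 612.3 = 6983.3 km = 6.9833×10⁶ m.
r_a = 6371 + 38000 = 44371 km = 4.4371×10⁷ m.
Semi-major axis a = (r_p + r_a)/2 = (6983.3 + 44371)/2 = 25677 km = 2.568×10⁷ m.
By Kepler's third law T = 2π√(a³/μ) = 2π × 6.517×10³ = 4.095×10⁴ s.
= 11.37 h.

T ≈ 11.4 h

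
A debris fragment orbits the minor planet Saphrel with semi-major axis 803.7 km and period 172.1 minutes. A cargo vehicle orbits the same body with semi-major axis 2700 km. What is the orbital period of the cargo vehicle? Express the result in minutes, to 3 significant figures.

Kepler's third law: T² ∝ a³, so T₂ = T₁ (a₂/a₁)^(3/2).
a₂/a₁ = 3.359, (a₂/a₁)^(3/2) = 6.158.
T₂ = 172.1 × 6.158 = 1060 minutes.

T₂ ≈ 1060 minutes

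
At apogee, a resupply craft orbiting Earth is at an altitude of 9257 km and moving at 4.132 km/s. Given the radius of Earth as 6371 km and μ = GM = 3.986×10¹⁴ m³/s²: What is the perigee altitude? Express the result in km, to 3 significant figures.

perigee altitude ≈ 1490 km

r_a = 6371 + 9257 = 15628 km = 1.563×10⁷ m.
Specific energy ε = v²/2 − μ/r = -1.697×10⁷ J/kg, so a = −μ/(2ε) = 1.175×10⁷ m.
The apsides satisfy r_p + r_a = 2a, so the perigee radius is 2a − r_a = 7.862×10⁶ m = 7862.2 km.
Perigee altitude = 7862.2 − 6371 = 1491.2 km.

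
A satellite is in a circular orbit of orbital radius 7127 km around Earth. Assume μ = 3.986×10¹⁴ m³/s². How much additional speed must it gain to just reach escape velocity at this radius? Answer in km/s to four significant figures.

Δv ≈ 3.098 km/s

r = 7127 km = 7.127×10⁶ m.
Circular speed v_c = √(μ/r) = 7479 m/s.
Escape speed v_esc = √(2μ/r) = √2 × v_c = 10580 m/s.
Δv = v_esc − v_c = 3098 m/s = 3.098 km/s.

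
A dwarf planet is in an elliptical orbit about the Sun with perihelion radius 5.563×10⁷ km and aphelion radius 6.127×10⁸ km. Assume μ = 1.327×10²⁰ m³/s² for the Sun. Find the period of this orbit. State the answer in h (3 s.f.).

T ≈ 29300 h

Semi-major axis a = (r_p + r_a)/2 = (5.5630×10⁷ + 6.1270×10⁸)/2 = 3.3416×10⁸ km = 3.342×10¹¹ m.
By Kepler's third law T = 2π√(a³/μ) = 2π × 1.677×10⁷ = 1.054×10⁸ s.
= 29270 h.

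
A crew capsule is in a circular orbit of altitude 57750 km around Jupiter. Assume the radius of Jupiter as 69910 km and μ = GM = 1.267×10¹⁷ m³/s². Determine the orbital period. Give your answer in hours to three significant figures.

r = 69910 + 57750 = 127660 km = 1.2766×10⁸ m.
Kepler's third law: T = 2π√(r³/μ) = 2π√((1.277×10⁸)³ / 1.267×10¹⁷).
r³/μ = 1.642×10⁷ s², so T = 2π × 4.052×10³ = 2.546×10⁴ s.
Converting: 2.546×10⁴ s ÷ 3600 = 7.072 hours.

T ≈ 7.07 hours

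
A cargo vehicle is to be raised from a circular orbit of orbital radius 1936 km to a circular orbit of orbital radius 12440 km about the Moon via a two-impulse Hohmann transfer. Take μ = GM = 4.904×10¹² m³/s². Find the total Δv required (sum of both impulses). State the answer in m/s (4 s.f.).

r₁ = 1936 km = 1.936×10⁶ m.
r₂ = 12440 km = 1.244×10⁷ m.
Transfer ellipse a_t = (r₁ + r₂)/2 = 7.188×10⁶ m.
At r₁: circular v_c1 = √(μ/r₁) = 1592 m/s; transfer-perilune v_p = √[μ(2/r₁ − 1/a_t)] = 2094 m/s.
Δv₁ = v_p − v_c1 = 502.2 m/s.
At r₂: circular v_c2 = √(μ/r₂) = 627.9 m/s; transfer-apolune v_a = √[μ(2/r₂ − 1/a_t)] = 325.8 m/s.
Δv₂ = v_c2 − v_a = 302.0 m/s.
Total Δv = Δv₁ + Δv₂ = 804.2 m/s.

Δv_total ≈ 804.2 m/s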